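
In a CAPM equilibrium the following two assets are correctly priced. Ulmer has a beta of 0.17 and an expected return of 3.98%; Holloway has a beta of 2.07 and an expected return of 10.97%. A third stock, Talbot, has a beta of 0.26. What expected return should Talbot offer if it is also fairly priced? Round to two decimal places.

MRP (SML slope) = (10.97% − 3.98%) / (2.07 − 0.17) = 6.99% / 1.90 = 3.6789%
R_f (intercept) = 3.98% − 0.17 × 3.6789% = 3.3546%
E(R_Talbot) = R_f + β × MRP = 3.3546% + 0.26 × 3.6789% = 4.31%

4.31%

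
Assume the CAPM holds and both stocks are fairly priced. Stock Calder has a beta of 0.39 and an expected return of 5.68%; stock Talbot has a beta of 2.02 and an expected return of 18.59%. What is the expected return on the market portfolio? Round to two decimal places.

10.51%

Both satisfy E(R) = R_f + β·MRP, so the slope of the SML is
MRP = (18.59% − 5.68%) / (2.02 − 0.39) = 12.91% / 1.63 = 7.9202%
R_f = E(R_Calder) − β_Calder·MRP = 5.68% − 0.39 × 7.9202% = 2.5911%
E(R_m) = R_f + MRP = 2.5911% + 7.9202% = 10.51%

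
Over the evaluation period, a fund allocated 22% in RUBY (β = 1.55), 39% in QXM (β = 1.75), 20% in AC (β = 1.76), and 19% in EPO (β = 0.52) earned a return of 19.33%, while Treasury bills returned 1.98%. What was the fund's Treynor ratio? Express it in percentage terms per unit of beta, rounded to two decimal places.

β_P = 0.22×1.55 + 0.39×1.75 + 0.20×1.76 + 0.19×0.52 = 1.4743
Treynor = (R_P − R_f) / β_P = (19.33% − 1.98%) / 1.4743 = 17.35% / 1.4743 = 11.77%

11.77%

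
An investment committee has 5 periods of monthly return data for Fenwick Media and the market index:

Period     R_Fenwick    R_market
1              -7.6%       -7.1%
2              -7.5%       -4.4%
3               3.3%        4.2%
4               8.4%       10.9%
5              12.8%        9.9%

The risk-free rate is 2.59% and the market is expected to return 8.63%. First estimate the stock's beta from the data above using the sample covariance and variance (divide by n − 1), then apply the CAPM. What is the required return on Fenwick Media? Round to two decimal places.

9.22%

Mean R_i = (-7.6 − 7.5 + 3.3 + 8.4 + 12.8) / 5 = 1.8800%
Mean R_m = (-7.1 − 4.4 + 4.2 + 10.9 + 9.9) / 5 = 2.7000%
Σ(R_i − R̄_i)(R_m − R̄_m) = 293.7200  ⇒  Cov = 293.7200 / 4 = 73.4300
Σ(R_m − R̄_m)² = 267.7800  ⇒  Var(R_m) = 267.7800 / 4 = 66.9450
β = Cov / Var(R_m) = 73.4300 / 66.9450 = 1.0969
MRP = 8.63% − 2.59% = 6.04%
E(R) = R_f + β × MRP = 2.59% + 1.0969 × 6.04% = 9.22%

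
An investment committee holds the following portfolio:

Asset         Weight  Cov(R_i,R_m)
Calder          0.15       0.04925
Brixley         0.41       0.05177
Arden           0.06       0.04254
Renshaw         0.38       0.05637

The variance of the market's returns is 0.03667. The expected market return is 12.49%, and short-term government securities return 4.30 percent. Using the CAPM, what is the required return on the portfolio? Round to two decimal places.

16.04%

β_Calder = 0.04925 / 0.03667 = 1.3431
β_Brixley = 0.05177 / 0.03667 = 1.4118
β_Arden = 0.04254 / 0.03667 = 1.1601
β_Renshaw = 0.05637 / 0.03667 = 1.5372
β_P = Σ w_i β_i = 0.15×1.3431 + 0.41×1.4118 + 0.06×1.1601 + 0.38×1.5372 = 1.4340
MRP = 12.49% − 4.30% = 8.19%
E(R_P) = R_f + β_P × MRP = 4.30% + 1.4340 × 8.19% = 16.04%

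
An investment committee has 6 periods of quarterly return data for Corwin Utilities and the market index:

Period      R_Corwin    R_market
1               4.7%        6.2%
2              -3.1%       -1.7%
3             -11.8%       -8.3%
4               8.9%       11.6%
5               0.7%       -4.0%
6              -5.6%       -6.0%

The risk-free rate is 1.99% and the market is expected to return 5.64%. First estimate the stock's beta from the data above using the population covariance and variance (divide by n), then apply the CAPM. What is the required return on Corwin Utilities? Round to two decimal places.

Mean R_i = (4.7 − 3.1 − 11.8 + 8.9 + 0.7 − 5.6) / 6 = -1.0333%
Mean R_m = (6.2 − 1.7 − 8.3 + 11.6 − 4.0 − 6.0) / 6 = -0.3667%
Σ(R_i − R̄_i)(R_m − R̄_m) = 264.1167  ⇒  Cov = 264.1167 / 6 = 44.0195
Σ(R_m − R̄_m)² = 295.9733  ⇒  Var(R_m) = 295.9733 / 6 = 49.3289
β = Cov / Var(R_m) = 44.0195 / 49.3289 = 0.8924
MRP = 5.64% − 1.99% = 3.65%
E(R) = R_f + β × MRP = 1.99% + 0.8924 × 3.65% = 5.25%

5.25%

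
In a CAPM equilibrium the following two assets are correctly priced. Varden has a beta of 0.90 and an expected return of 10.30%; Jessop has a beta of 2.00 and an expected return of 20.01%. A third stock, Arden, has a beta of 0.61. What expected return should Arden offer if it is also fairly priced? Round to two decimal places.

7.74%

MRP (SML slope) = (20.01% − 10.30%) / (2.00 − 0.90) = 9.71% / 1.10 = 8.8273%
R_f (intercept) = 10.30% − 0.90 × 8.8273% = 2.3554%
E(R_Arden) = R_f + β × MRP = 2.3554% + 0.61 × 8.8273% = 7.74%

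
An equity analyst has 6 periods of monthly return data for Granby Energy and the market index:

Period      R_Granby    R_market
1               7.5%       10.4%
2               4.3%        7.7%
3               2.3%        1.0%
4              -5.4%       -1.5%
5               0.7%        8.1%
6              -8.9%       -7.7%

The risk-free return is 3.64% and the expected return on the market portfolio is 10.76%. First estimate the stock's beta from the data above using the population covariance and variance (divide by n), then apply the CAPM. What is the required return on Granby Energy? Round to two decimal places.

9.36%

Mean R_i = (7.5 + 4.3 + 2.3 − 5.4 + 0.7 − 8.9) / 6 = 0.0833%
Mean R_m = (10.4 + 7.7 + 1.0 − 1.5 + 8.1 − 7.7) / 6 = 3.0000%
Σ(R_i − R̄_i)(R_m − R̄_m) = 194.2100  ⇒  Cov = 194.2100 / 6 = 32.3683
Σ(R_m − R̄_m)² = 241.6000  ⇒  Var(R_m) = 241.6000 / 6 = 40.2667
β = Cov / Var(R_m) = 32.3683 / 40.2667 = 0.8038
MRP = 10.76% − 3.64% = 7.12%
E(R) = R_f + β × MRP = 3.64% + 0.8038 × 7.12% = 9.36%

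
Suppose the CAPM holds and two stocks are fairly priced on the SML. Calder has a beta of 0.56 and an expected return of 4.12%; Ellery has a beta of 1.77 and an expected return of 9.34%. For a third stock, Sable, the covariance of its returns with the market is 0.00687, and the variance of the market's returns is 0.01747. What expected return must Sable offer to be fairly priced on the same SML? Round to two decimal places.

MRP = (9.34% − 4.12%) / (1.77 − 0.56) = 4.3140%
R_f = 4.12% − 0.56 × 4.3140% = 1.7042%
β_Sable = Cov / Var(R_m) = 0.00687 / 0.01747 = 0.3932
E(R_Sable) = R_f + β × MRP = 1.7042% + 0.3932 × 4.3140% = 3.40%

3.40%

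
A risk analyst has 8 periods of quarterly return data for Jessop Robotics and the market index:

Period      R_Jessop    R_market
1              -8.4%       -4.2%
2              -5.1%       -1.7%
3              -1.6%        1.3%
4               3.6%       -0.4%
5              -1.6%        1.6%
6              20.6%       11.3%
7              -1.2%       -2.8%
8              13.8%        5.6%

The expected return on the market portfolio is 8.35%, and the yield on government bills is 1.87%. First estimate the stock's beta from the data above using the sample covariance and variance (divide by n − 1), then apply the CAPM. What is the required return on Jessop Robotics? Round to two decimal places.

Mean R_i = (-8.4 − 5.1 − 1.6 + 3.6 − 1.6 + 20.6 − 1.2 + 13.8) / 8 = 2.5125%
Mean R_m = (-4.2 − 1.7 + 1.3 − 0.4 + 1.6 + 11.3 − 2.8 + 5.6) / 8 = 1.3375%
Σ(R_i − R̄_i)(R_m − R̄_m) = 324.4063  ⇒  Cov = 324.4063 / 7 = 46.3438
Σ(R_m − R̄_m)² = 177.5188  ⇒  Var(R_m) = 177.5188 / 7 = 25.3598
β = Cov / Var(R_m) = 46.3438 / 25.3598 = 1.8275
MRP = 8.35% − 1.87% = 6.48%
E(R) = R_f + β × MRP = 1.87% + 1.8275 × 6.48% = 13.71%

13.71%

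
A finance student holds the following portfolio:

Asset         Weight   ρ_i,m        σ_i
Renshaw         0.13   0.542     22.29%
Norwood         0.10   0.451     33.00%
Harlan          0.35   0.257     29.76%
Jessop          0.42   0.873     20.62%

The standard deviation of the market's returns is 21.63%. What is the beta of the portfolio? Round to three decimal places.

β_Renshaw = 0.542 × 22.29% / 21.63% = 0.5585
β_Norwood = 0.451 × 33.00% / 21.63% = 0.6881
β_Harlan = 0.257 × 29.76% / 21.63% = 0.3536
β_Jessop = 0.873 × 20.62% / 21.63% = 0.8322
β_P = Σ w_i β_i = 0.13×0.5585 + 0.10×0.6881 + 0.35×0.3536 + 0.42×0.8322 = 0.6147

0.615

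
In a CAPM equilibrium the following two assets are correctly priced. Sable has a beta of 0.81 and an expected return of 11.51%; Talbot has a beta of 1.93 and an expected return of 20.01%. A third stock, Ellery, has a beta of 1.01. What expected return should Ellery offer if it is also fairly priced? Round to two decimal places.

13.03%

MRP (SML slope) = (20.01% − 11.51%) / (1.93 − 0.81) = 8.50% / 1.12 = 7.5893%
R_f (intercept) = 11.51% − 0.81 × 7.5893% = 5.3627%
E(R_Ellery) = R_f + β × MRP = 5.3627% + 1.01 × 7.5893% = 13.03%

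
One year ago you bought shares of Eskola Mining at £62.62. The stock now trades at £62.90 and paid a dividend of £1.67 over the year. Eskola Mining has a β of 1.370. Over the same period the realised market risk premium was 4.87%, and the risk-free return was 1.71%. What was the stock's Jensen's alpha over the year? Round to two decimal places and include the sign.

-5.27%

Realised HPR = (P1 + D1 − P0) / P0 = (62.90 + 1.67 − 62.62) / 62.62 = 1.95 / 62.62 = 3.1140%
CAPM required = R_f + β·MRP = 1.71% + 1.370 × 4.87% = 8.38190%
α = realised − required = 3.1140% − 8.38190% = -5.27%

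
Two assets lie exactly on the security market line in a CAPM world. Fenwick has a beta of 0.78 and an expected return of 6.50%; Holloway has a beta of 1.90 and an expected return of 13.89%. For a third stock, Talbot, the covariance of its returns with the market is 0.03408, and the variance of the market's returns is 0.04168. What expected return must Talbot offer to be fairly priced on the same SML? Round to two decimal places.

MRP = (13.89% − 6.50%) / (1.90 − 0.78) = 6.5982%
R_f = 6.50% − 0.78 × 6.5982% = 1.3534%
β_Talbot = Cov / Var(R_m) = 0.03408 / 0.04168 = 0.8177
E(R_Talbot) = R_f + β × MRP = 1.3534% + 0.8177 × 6.5982% = 6.75%

6.75%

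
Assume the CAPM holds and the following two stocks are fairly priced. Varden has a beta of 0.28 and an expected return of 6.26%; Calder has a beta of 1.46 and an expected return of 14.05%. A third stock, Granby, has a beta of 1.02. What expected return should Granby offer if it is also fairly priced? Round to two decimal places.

11.15%

MRP (SML slope) = (14.05% − 6.26%) / (1.46 − 0.28) = 7.79% / 1.18 = 6.6017%
R_f (intercept) = 6.26% − 0.28 × 6.6017% = 4.4115%
E(R_Granby) = R_f + β × MRP = 4.4115% + 1.02 × 6.6017% = 11.15%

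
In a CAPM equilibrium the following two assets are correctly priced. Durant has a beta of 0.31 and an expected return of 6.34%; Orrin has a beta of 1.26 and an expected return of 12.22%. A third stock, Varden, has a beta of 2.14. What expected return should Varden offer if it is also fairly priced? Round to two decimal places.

MRP (SML slope) = (12.22% − 6.34%) / (1.26 − 0.31) = 5.88% / 0.95 = 6.1895%
R_f (intercept) = 6.34% − 0.31 × 6.1895% = 4.4213%
E(R_Varden) = R_f + β × MRP = 4.4213% + 2.14 × 6.1895% = 17.67%

17.67%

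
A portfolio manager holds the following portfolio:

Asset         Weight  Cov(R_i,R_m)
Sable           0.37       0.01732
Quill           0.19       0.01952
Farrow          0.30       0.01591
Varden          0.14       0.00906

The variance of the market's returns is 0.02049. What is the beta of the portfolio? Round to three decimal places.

β_Sable = 0.01732 / 0.02049 = 0.8453
β_Quill = 0.01952 / 0.02049 = 0.9527
β_Farrow = 0.01591 / 0.02049 = 0.7765
β_Varden = 0.00906 / 0.02049 = 0.4422
β_P = Σ w_i β_i = 0.37×0.8453 + 0.19×0.9527 + 0.30×0.7765 + 0.14×0.4422 = 0.7886

0.789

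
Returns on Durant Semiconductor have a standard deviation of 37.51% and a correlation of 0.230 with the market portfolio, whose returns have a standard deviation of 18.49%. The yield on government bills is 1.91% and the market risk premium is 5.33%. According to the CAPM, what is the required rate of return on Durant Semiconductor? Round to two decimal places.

4.40%

β = ρ × σ_i / σ_m = 0.230 × 37.51% / 18.49% = 0.4666
E(R) = 1.91% + 0.4666 × 5.33% = 4.40%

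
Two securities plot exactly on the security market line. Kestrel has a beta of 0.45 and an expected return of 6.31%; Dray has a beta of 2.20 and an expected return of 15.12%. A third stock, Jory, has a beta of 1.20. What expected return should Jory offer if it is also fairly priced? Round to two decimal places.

MRP (SML slope) = (15.12% − 6.31%) / (2.20 − 0.45) = 8.81% / 1.75 = 5.0343%
R_f (intercept) = 6.31% − 0.45 × 5.0343% = 4.0446%
E(R_Jory) = R_f + β × MRP = 4.0446% + 1.20 × 5.0343% = 10.09%

10.09%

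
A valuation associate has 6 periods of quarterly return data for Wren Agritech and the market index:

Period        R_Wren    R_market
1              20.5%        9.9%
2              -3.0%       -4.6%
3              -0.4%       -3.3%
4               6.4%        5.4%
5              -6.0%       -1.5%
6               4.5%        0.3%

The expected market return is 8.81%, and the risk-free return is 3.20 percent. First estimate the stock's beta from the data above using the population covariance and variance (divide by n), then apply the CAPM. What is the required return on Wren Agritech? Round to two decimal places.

Mean R_i = (20.5 − 3.0 − 0.4 + 6.4 − 6.0 + 4.5) / 6 = 3.6667%
Mean R_m = (9.9 − 4.6 − 3.3 + 5.4 − 1.5 + 0.3) / 6 = 1.0333%
Σ(R_i − R̄_i)(R_m − R̄_m) = 240.2467  ⇒  Cov = 240.2467 / 6 = 40.0411
Σ(R_m − R̄_m)² = 155.1533  ⇒  Var(R_m) = 155.1533 / 6 = 25.8589
β = Cov / Var(R_m) = 40.0411 / 25.8589 = 1.5484
MRP = 8.81% − 3.20% = 5.61%
E(R) = R_f + β × MRP = 3.20% + 1.5484 × 5.61% = 11.89%

11.89%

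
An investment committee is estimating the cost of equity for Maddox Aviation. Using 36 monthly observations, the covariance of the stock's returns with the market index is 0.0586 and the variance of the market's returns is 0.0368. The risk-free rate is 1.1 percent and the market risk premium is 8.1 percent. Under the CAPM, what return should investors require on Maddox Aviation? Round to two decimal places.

β = Cov(R_i, R_m) / Var(R_m) = 0.0586 / 0.0368 = 1.5924
E(R) = R_f + β × MRP = 1.1% + 1.5924 × 8.1% = 14.00%

14.00%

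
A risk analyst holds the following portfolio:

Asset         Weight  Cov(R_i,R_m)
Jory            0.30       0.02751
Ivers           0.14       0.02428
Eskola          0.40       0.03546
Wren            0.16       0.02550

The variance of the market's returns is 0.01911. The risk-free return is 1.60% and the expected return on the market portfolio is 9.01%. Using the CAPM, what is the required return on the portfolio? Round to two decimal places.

β_Jory = 0.02751 / 0.01911 = 1.4396
β_Ivers = 0.02428 / 0.01911 = 1.2705
β_Eskola = 0.03546 / 0.01911 = 1.8556
β_Wren = 0.02550 / 0.01911 = 1.3344
β_P = Σ w_i β_i = 0.30×1.4396 + 0.14×1.2705 + 0.40×1.8556 + 0.16×1.3344 = 1.5655
MRP = 9.01% − 1.60% = 7.41%
E(R_P) = R_f + β_P × MRP = 1.60% + 1.5655 × 7.41% = 13.20%

13.20%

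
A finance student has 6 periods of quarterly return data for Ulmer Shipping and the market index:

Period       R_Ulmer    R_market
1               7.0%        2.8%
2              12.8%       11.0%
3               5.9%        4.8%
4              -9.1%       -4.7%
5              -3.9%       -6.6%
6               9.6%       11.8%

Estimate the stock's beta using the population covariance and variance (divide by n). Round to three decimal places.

Mean R_i = (7.0 + 12.8 + 5.9 − 9.1 − 3.9 + 9.6) / 6 = 3.7167%
Mean R_m = (2.8 + 11.0 + 4.8 − 4.7 − 6.6 + 11.8) / 6 = 3.1833%
Σ(R_i − R̄_i)(R_m − R̄_m) = 299.5217  ⇒  Cov = 299.5217 / 6 = 49.9203
Σ(R_m − R̄_m)² = 295.9683  ⇒  Var(R_m) = 295.9683 / 6 = 49.3281
β = Cov / Var(R_m) = 49.9203 / 49.3281 = 1.0120

1.012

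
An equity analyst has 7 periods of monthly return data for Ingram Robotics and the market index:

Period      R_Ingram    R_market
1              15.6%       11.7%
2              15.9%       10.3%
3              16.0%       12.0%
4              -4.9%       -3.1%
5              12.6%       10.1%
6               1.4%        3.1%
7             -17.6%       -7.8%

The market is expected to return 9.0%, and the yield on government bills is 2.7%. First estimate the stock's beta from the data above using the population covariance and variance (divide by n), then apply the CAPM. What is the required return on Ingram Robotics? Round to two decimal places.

12.96%

Mean R_i = (15.6 + 15.9 + 16.0 − 4.9 + 12.6 + 1.4 − 17.6) / 7 = 5.5714%
Mean R_m = (11.7 + 10.3 + 12.0 − 3.1 + 10.1 + 3.1 − 7.8) / 7 = 5.1857%
Σ(R_i − R̄_i)(R_m − R̄_m) = 620.1171  ⇒  Cov = 620.1171 / 7 = 88.5882
Σ(R_m − R̄_m)² = 380.8086  ⇒  Var(R_m) = 380.8086 / 7 = 54.4012
β = Cov / Var(R_m) = 88.5882 / 54.4012 = 1.6284
MRP = 9.0% − 2.7% = 6.30%
E(R) = R_f + β × MRP = 2.7% + 1.6284 × 6.3% = 12.96%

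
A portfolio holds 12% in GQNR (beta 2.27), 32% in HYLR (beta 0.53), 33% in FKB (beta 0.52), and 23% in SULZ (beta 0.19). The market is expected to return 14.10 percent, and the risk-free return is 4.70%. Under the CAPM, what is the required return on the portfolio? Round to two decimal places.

β_P = Σ w_i β_i = 0.12×2.27 + 0.32×0.53 + 0.33×0.52 + 0.23×0.19 = 0.6573
MRP = 14.10% − 4.70% = 9.40%
E(R_P) = R_f + β_P × MRP = 4.70% + 0.6573 × 9.40% = 10.88%

10.88%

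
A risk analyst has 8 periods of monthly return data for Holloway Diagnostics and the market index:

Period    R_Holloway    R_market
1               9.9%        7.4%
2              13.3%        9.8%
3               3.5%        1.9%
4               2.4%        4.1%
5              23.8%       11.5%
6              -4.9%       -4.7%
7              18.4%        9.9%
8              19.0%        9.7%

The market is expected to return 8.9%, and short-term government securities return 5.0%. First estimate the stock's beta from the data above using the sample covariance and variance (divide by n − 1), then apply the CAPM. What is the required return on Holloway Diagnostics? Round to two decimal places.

11.57%

Mean R_i = (9.9 + 13.3 + 3.5 + 2.4 + 23.8 − 4.9 + 18.4 + 19.0) / 8 = 10.6750%
Mean R_m = (7.4 + 9.8 + 1.9 + 4.1 + 11.5 − 4.7 + 9.9 + 9.7) / 8 = 6.2000%
Σ(R_i − R̄_i)(R_m − R̄_m) = 353.8000  ⇒  Cov = 353.8000 / 7 = 50.5429
Σ(R_m − R̄_m)² = 210.1400  ⇒  Var(R_m) = 210.1400 / 7 = 30.0200
β = Cov / Var(R_m) = 50.5429 / 30.0200 = 1.6836
MRP = 8.9% − 5.0% = 3.90%
E(R) = R_f + β × MRP = 5.0% + 1.6836 × 3.9% = 11.57%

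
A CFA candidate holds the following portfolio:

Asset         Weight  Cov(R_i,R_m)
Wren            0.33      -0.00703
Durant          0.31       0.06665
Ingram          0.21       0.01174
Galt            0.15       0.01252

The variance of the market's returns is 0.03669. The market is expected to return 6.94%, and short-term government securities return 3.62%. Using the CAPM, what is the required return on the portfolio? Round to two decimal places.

5.67%

β_Wren = -0.00703 / 0.03669 = -0.1916
β_Durant = 0.06665 / 0.03669 = 1.8166
β_Ingram = 0.01174 / 0.03669 = 0.3200
β_Galt = 0.01252 / 0.03669 = 0.3412
β_P = Σ w_i β_i = 0.33×-0.1916 + 0.31×1.8166 + 0.21×0.3200 + 0.15×0.3412 = 0.6183
MRP = 6.94% − 3.62% = 3.32%
E(R_P) = R_f + β_P × MRP = 3.62% + 0.6183 × 3.32% = 5.67%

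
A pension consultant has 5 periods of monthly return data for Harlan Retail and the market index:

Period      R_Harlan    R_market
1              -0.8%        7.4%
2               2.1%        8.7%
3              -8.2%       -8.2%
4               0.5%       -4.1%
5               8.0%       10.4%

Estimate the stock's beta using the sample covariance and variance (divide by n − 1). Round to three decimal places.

Mean R_i = (-0.8 + 2.1 − 8.2 + 0.5 + 8.0) / 5 = 0.3200%
Mean R_m = (7.4 + 8.7 − 8.2 − 4.1 + 10.4) / 5 = 2.8400%
Σ(R_i − R̄_i)(R_m − R̄_m) = 156.1960  ⇒  Cov = 156.1960 / 4 = 39.0490
Σ(R_m − R̄_m)² = 282.3320  ⇒  Var(R_m) = 282.3320 / 4 = 70.5830
β = Cov / Var(R_m) = 39.0490 / 70.5830 = 0.5532

0.553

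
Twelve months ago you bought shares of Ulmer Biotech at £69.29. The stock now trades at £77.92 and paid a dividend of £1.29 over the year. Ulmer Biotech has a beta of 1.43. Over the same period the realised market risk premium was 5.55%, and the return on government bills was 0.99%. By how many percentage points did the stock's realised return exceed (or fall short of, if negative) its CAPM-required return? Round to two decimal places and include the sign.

Realised HPR = (P1 + D1 − P0) / P0 = (77.92 + 1.29 − 69.29) / 69.29 = 9.92 / 69.29 = 14.3166%
CAPM required = R_f + β·MRP = 0.99% + 1.43 × 5.55% = 8.9265%
α = realised − required = 14.3166% − 8.9265% = +5.39%

+5.39%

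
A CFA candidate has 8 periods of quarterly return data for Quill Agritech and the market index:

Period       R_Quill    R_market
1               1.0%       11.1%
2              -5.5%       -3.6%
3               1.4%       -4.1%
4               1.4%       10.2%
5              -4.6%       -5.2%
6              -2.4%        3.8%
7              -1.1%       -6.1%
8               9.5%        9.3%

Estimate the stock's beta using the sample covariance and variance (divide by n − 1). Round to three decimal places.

Mean R_i = (1.0 − 5.5 + 1.4 + 1.4 − 4.6 − 2.4 − 1.1 + 9.5) / 8 = -0.0375%
Mean R_m = (11.1 − 3.6 − 4.1 + 10.2 − 5.2 + 3.8 − 6.1 + 9.3) / 8 = 1.9250%
Σ(R_i − R̄_i)(R_m − R̄_m) = 149.8775  ⇒  Cov = 149.8775 / 7 = 21.4111
Σ(R_m − R̄_m)² = 392.5550  ⇒  Var(R_m) = 392.5550 / 7 = 56.0793
β = Cov / Var(R_m) = 21.4111 / 56.0793 = 0.3818

0.382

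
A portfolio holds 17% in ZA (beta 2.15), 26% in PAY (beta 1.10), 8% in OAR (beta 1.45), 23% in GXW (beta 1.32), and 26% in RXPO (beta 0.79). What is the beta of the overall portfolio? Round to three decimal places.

β_P = Σ w_i β_i = 0.17×2.15 + 0.26×1.10 + 0.08×1.45 + 0.23×1.32 + 0.26×0.79 = 1.2765

1.277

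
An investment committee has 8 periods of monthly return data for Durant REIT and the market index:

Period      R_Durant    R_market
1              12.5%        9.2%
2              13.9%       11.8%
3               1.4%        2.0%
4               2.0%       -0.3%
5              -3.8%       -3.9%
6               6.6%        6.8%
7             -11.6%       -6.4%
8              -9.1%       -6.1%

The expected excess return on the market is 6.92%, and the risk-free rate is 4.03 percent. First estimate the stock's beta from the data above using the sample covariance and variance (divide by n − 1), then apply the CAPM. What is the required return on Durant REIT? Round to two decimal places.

Mean R_i = (12.5 + 13.9 + 1.4 + 2.0 − 3.8 + 6.6 − 11.6 − 9.1) / 8 = 1.4875%
Mean R_m = (9.2 + 11.8 + 2.0 − 0.3 − 3.9 + 6.8 − 6.4 − 6.1) / 8 = 1.6375%
Σ(R_i − R̄_i)(R_m − R̄_m) = 451.1838  ⇒  Cov = 451.1838 / 7 = 64.4548
Σ(R_m − R̄_m)² = 346.1388  ⇒  Var(R_m) = 346.1388 / 7 = 49.4484
β = Cov / Var(R_m) = 64.4548 / 49.4484 = 1.3035
E(R) = R_f + β × MRP = 4.03% + 1.3035 × 6.92% = 13.05%

13.05%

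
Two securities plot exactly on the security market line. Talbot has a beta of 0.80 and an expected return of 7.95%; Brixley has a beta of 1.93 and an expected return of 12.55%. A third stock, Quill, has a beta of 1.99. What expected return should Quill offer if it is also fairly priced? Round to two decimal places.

12.79%

MRP (SML slope) = (12.55% − 7.95%) / (1.93 − 0.80) = 4.60% / 1.13 = 4.0708%
R_f (intercept) = 7.95% − 0.80 × 4.0708% = 4.6934%
E(R_Quill) = R_f + β × MRP = 4.6934% + 1.99 × 4.0708% = 12.79%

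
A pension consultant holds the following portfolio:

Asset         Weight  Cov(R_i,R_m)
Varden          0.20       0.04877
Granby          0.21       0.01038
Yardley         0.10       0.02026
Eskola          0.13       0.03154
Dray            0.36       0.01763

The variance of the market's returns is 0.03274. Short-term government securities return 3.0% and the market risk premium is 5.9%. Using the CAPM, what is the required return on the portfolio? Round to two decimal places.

7.40%

β_Varden = 0.04877 / 0.03274 = 1.4896
β_Granby = 0.01038 / 0.03274 = 0.3170
β_Yardley = 0.02026 / 0.03274 = 0.6188
β_Eskola = 0.03154 / 0.03274 = 0.9633
β_Dray = 0.01763 / 0.03274 = 0.5385
β_P = Σ w_i β_i = 0.20×1.4896 + 0.21×0.3170 + 0.10×0.6188 + 0.13×0.9633 + 0.36×0.5385 = 0.7455
E(R_P) = R_f + β_P × MRP = 3.0% + 0.7455 × 5.9% = 7.40%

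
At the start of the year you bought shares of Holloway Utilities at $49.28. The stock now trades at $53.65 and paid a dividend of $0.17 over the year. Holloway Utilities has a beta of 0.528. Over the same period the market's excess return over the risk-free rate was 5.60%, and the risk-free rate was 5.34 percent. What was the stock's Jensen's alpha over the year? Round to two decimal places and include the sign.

Realised HPR = (P1 + D1 − P0) / P0 = (53.65 + 0.17 − 49.28) / 49.28 = 4.54 / 49.28 = 9.2127%
CAPM required = R_f + β·MRP = 5.34% + 0.528 × 5.60% = 8.29680%
α = realised − required = 9.2127% − 8.29680% = +0.92%

+0.92%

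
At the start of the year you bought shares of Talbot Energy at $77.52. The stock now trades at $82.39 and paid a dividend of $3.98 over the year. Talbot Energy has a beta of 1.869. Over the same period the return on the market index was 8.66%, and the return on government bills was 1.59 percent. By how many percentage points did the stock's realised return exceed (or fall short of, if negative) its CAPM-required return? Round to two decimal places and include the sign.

Realised HPR = (P1 + D1 − P0) / P0 = (82.39 + 3.98 − 77.52) / 77.52 = 8.85 / 77.52 = 11.4164%
MRP = 8.66% − 1.59% = 7.07%
CAPM required = R_f + β·MRP = 1.59% + 1.869 × 7.07% = 14.80383%
α = realised − required = 11.4164% − 14.80383% = -3.39%

-3.39%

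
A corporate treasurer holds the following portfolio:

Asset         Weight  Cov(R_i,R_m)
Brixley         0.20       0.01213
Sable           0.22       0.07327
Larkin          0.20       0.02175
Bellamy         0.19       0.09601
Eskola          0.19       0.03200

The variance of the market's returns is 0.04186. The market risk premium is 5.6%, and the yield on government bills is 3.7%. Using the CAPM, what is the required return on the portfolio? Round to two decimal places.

10.02%

β_Brixley = 0.01213 / 0.04186 = 0.2898
β_Sable = 0.07327 / 0.04186 = 1.7504
β_Larkin = 0.02175 / 0.04186 = 0.5196
β_Bellamy = 0.09601 / 0.04186 = 2.2936
β_Eskola = 0.03200 / 0.04186 = 0.7645
β_P = Σ w_i β_i = 0.20×0.2898 + 0.22×1.7504 + 0.20×0.5196 + 0.19×2.2936 + 0.19×0.7645 = 1.1280
E(R_P) = R_f + β_P × MRP = 3.7% + 1.1280 × 5.6% = 10.02%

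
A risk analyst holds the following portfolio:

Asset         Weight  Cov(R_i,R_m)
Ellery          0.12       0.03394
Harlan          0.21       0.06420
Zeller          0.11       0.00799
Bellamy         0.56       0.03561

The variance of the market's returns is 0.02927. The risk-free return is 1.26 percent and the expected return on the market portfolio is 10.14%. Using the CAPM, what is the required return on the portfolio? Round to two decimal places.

12.90%

β_Ellery = 0.03394 / 0.02927 = 1.1595
β_Harlan = 0.06420 / 0.02927 = 2.1934
β_Zeller = 0.00799 / 0.02927 = 0.2730
β_Bellamy = 0.03561 / 0.02927 = 1.2166
β_P = Σ w_i β_i = 0.12×1.1595 + 0.21×2.1934 + 0.11×0.2730 + 0.56×1.2166 = 1.3111
MRP = 10.14% − 1.26% = 8.88%
E(R_P) = R_f + β_P × MRP = 1.26% + 1.3111 × 8.88% = 12.90%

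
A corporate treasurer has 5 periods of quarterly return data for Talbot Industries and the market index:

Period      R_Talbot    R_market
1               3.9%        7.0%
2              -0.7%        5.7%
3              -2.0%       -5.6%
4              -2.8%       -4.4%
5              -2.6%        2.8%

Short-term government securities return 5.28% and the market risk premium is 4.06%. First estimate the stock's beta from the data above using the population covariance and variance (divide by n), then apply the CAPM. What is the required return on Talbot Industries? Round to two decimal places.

Mean R_i = (3.9 − 0.7 − 2.0 − 2.8 − 2.6) / 5 = -0.8400%
Mean R_m = (7.0 + 5.7 − 5.6 − 4.4 + 2.8) / 5 = 1.1000%
Σ(R_i − R̄_i)(R_m − R̄_m) = 44.1700  ⇒  Cov = 44.1700 / 5 = 8.8340
Σ(R_m − R̄_m)² = 134.0000  ⇒  Var(R_m) = 134.0000 / 5 = 26.8000
β = Cov / Var(R_m) = 8.8340 / 26.8000 = 0.3296
E(R) = R_f + β × MRP = 5.28% + 0.3296 × 4.06% = 6.62%

6.62%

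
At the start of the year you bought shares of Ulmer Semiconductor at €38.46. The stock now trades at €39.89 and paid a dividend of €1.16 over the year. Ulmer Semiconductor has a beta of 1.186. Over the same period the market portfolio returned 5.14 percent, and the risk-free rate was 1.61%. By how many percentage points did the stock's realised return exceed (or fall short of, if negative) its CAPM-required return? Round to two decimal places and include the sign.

Realised HPR = (P1 + D1 − P0) / P0 = (39.89 + 1.16 − 38.46) / 38.46 = 2.59 / 38.46 = 6.7343%
MRP = 5.14% − 1.61% = 3.53%
CAPM required = R_f + β·MRP = 1.61% + 1.186 × 3.53% = 5.79658%
α = realised − required = 6.7343% − 5.79658% = +0.94%

+0.94%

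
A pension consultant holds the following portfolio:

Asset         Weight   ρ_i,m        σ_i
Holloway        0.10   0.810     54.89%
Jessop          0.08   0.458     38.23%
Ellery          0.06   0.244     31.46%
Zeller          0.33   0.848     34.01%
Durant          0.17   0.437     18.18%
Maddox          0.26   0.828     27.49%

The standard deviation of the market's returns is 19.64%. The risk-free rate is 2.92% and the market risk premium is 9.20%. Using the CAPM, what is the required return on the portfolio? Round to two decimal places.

13.74%

β_Holloway = 0.810 × 54.89% / 19.64% = 2.2638
β_Jessop = 0.458 × 38.23% / 19.64% = 0.8915
β_Ellery = 0.244 × 31.46% / 19.64% = 0.3908
β_Zeller = 0.848 × 34.01% / 19.64% = 1.4685
β_Durant = 0.437 × 18.18% / 19.64% = 0.4045
β_Maddox = 0.828 × 27.49% / 19.64% = 1.1589
β_P = Σ w_i β_i = 0.10×2.2638 + 0.08×0.8915 + 0.06×0.3908 + 0.33×1.4685 + 0.17×0.4045 + 0.26×1.1589 = 1.1758
E(R_P) = R_f + β_P × MRP = 2.92% + 1.1758 × 9.20% = 13.74%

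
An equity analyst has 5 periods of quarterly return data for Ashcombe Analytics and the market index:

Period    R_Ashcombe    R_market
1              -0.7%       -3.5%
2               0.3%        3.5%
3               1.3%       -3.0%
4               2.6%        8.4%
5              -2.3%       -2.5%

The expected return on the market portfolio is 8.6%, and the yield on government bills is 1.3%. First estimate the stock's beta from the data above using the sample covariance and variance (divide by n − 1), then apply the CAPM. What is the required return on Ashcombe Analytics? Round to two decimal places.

Mean R_i = (-0.7 + 0.3 + 1.3 + 2.6 − 2.3) / 5 = 0.2400%
Mean R_m = (-3.5 + 3.5 − 3.0 + 8.4 − 2.5) / 5 = 0.5800%
Σ(R_i − R̄_i)(R_m − R̄_m) = 26.4940  ⇒  Cov = 26.4940 / 4 = 6.6235
Σ(R_m − R̄_m)² = 108.6280  ⇒  Var(R_m) = 108.6280 / 4 = 27.1570
β = Cov / Var(R_m) = 6.6235 / 27.1570 = 0.2439
MRP = 8.6% − 1.3% = 7.30%
E(R) = R_f + β × MRP = 1.3% + 0.2439 × 7.3% = 3.08%

3.08%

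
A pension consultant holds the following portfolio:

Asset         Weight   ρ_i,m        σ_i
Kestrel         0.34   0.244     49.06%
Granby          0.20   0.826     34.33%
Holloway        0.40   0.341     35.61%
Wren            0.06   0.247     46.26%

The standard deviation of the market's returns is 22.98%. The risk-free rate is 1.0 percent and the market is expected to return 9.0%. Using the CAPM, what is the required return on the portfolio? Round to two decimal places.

β_Kestrel = 0.244 × 49.06% / 22.98% = 0.5209
β_Granby = 0.826 × 34.33% / 22.98% = 1.2340
β_Holloway = 0.341 × 35.61% / 22.98% = 0.5284
β_Wren = 0.247 × 46.26% / 22.98% = 0.4972
β_P = Σ w_i β_i = 0.34×0.5209 + 0.20×1.2340 + 0.40×0.5284 + 0.06×0.4972 = 0.6651
MRP = 9.0% − 1.0% = 8.00%
E(R_P) = R_f + β_P × MRP = 1.0% + 0.6651 × 8.0% = 6.32%

6.32%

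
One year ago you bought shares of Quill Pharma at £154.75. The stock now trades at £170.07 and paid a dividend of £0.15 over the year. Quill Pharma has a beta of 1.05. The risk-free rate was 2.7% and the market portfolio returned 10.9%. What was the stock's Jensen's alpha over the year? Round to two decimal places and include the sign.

-1.31%

Realised HPR = (P1 + D1 − P0) / P0 = (170.07 + 0.15 − 154.75) / 154.75 = 15.47 / 154.75 = 9.9968%
MRP = 10.9% − 2.7% = 8.20%
CAPM required = R_f + β·MRP = 2.7% + 1.05 × 8.2% = 11.3100%
α = realised − required = 9.9968% − 11.3100% = -1.31%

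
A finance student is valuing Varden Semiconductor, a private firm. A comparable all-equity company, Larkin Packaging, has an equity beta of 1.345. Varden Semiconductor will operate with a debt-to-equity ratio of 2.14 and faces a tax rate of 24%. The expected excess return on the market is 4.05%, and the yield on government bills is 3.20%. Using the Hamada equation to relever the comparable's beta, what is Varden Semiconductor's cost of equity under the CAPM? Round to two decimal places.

17.51%

β_L = β_U × [1 + (1 − t)(D/E)] = 1.345 × [1 + (1 − 0.24) × 2.14]
    = 1.345 × [1 + 0.76 × 2.14] = 1.345 × 2.6264 = 3.5325
E(R) = R_f + β_L × MRP = 3.20% + 3.5325 × 4.05% = 17.51%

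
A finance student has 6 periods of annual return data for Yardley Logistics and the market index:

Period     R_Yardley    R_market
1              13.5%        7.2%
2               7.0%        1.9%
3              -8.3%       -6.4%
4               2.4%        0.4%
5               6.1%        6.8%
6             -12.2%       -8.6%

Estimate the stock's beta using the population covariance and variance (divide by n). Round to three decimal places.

1.428

Mean R_i = (13.5 + 7.0 − 8.3 + 2.4 + 6.1 − 12.2) / 6 = 1.4167%
Mean R_m = (7.2 + 1.9 − 6.4 + 0.4 + 6.8 − 8.6) / 6 = 0.2167%
Σ(R_i − R̄_i)(R_m − R̄_m) = 309.1383  ⇒  Cov = 309.1383 / 6 = 51.5231
Σ(R_m − R̄_m)² = 216.4883  ⇒  Var(R_m) = 216.4883 / 6 = 36.0814
β = Cov / Var(R_m) = 51.5231 / 36.0814 = 1.4280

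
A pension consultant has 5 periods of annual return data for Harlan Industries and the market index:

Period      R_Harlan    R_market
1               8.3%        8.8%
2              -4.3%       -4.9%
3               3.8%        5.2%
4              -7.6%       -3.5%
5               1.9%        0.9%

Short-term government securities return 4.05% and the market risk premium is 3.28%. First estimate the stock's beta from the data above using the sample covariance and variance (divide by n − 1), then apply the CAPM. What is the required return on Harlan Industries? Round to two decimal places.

Mean R_i = (8.3 − 4.3 + 3.8 − 7.6 + 1.9) / 5 = 0.4200%
Mean R_m = (8.8 − 4.9 + 5.2 − 3.5 + 0.9) / 5 = 1.3000%
Σ(R_i − R̄_i)(R_m − R̄_m) = 139.4500  ⇒  Cov = 139.4500 / 4 = 34.8625
Σ(R_m − R̄_m)² = 133.1000  ⇒  Var(R_m) = 133.1000 / 4 = 33.2750
β = Cov / Var(R_m) = 34.8625 / 33.2750 = 1.0477
E(R) = R_f + β × MRP = 4.05% + 1.0477 × 3.28% = 7.49%

7.49%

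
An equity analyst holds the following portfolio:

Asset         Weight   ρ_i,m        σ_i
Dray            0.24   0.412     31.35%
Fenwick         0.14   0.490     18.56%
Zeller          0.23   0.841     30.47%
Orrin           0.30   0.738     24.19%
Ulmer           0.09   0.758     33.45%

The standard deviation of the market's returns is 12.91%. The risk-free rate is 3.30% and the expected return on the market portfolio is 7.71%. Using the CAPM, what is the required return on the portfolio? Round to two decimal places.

9.42%

β_Dray = 0.412 × 31.35% / 12.91% = 1.0005
β_Fenwick = 0.490 × 18.56% / 12.91% = 0.7044
β_Zeller = 0.841 × 30.47% / 12.91% = 1.9849
β_Orrin = 0.738 × 24.19% / 12.91% = 1.3828
β_Ulmer = 0.758 × 33.45% / 12.91% = 1.9640
β_P = Σ w_i β_i = 0.24×1.0005 + 0.14×0.7044 + 0.23×1.9849 + 0.30×1.3828 + 0.09×1.9640 = 1.3869
MRP = 7.71% − 3.30% = 4.41%
E(R_P) = R_f + β_P × MRP = 3.30% + 1.3869 × 4.41% = 9.42%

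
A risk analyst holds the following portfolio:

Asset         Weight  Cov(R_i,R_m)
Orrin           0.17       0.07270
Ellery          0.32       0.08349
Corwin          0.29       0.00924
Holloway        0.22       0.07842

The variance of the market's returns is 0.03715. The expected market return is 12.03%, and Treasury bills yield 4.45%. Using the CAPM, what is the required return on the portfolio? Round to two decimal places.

β_Orrin = 0.07270 / 0.03715 = 1.9569
β_Ellery = 0.08349 / 0.03715 = 2.2474
β_Corwin = 0.00924 / 0.03715 = 0.2487
β_Holloway = 0.07842 / 0.03715 = 2.1109
β_P = Σ w_i β_i = 0.17×1.9569 + 0.32×2.2474 + 0.29×0.2487 + 0.22×2.1109 = 1.5884
MRP = 12.03% − 4.45% = 7.58%
E(R_P) = R_f + β_P × MRP = 4.45% + 1.5884 × 7.58% = 16.49%

16.49%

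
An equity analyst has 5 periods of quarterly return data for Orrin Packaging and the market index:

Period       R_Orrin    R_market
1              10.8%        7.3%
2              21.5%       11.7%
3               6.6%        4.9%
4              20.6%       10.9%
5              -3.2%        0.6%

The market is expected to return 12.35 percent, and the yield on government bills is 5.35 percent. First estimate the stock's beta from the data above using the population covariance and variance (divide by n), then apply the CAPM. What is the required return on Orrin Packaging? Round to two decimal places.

21.15%

Mean R_i = (10.8 + 21.5 + 6.6 + 20.6 − 3.2) / 5 = 11.2600%
Mean R_m = (7.3 + 11.7 + 4.9 + 10.9 + 0.6) / 5 = 7.0800%
Σ(R_i − R̄_i)(R_m − R̄_m) = 186.7460  ⇒  Cov = 186.7460 / 5 = 37.3492
Σ(R_m − R̄_m)² = 82.7280  ⇒  Var(R_m) = 82.7280 / 5 = 16.5456
β = Cov / Var(R_m) = 37.3492 / 16.5456 = 2.2573
MRP = 12.35% − 5.35% = 7.00%
E(R) = R_f + β × MRP = 5.35% + 2.2573 × 7.00% = 21.15%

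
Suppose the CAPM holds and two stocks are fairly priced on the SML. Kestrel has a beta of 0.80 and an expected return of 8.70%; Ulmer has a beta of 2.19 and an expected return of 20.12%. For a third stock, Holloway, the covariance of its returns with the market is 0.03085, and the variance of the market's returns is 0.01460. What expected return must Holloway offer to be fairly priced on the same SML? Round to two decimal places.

19.49%

MRP = (20.12% − 8.70%) / (2.19 − 0.80) = 8.2158%
R_f = 8.70% − 0.80 × 8.2158% = 2.1274%
β_Holloway = Cov / Var(R_m) = 0.03085 / 0.01460 = 2.1130
E(R_Holloway) = R_f + β × MRP = 2.1274% + 2.1130 × 8.2158% = 19.49%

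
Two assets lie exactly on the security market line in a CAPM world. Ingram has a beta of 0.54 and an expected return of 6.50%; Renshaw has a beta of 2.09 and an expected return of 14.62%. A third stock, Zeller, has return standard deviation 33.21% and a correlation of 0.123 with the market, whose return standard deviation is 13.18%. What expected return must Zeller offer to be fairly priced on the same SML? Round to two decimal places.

MRP = (14.62% − 6.50%) / (2.09 − 0.54) = 5.2387%
R_f = 6.50% − 0.54 × 5.2387% = 3.6711%
β_Zeller = ρ·σ_i/σ_m = 0.123 × 33.21 / 13.18 = 0.3099
E(R_Zeller) = R_f + β × MRP = 3.6711% + 0.3099 × 5.2387% = 5.29%

5.29%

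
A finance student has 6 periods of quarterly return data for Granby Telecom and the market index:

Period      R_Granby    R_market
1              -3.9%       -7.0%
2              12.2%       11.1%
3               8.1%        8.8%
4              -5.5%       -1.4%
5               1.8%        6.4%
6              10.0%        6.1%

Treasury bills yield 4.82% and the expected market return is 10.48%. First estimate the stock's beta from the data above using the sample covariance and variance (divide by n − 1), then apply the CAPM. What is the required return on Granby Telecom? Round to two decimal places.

10.23%

Mean R_i = (-3.9 + 12.2 + 8.1 − 5.5 + 1.8 + 10.0) / 6 = 3.7833%
Mean R_m = (-7.0 + 11.1 + 8.8 − 1.4 + 6.4 + 6.1) / 6 = 4.0000%
Σ(R_i − R̄_i)(R_m − R̄_m) = 223.4200  ⇒  Cov = 223.4200 / 5 = 44.6840
Σ(R_m − R̄_m)² = 233.7800  ⇒  Var(R_m) = 233.7800 / 5 = 46.7560
β = Cov / Var(R_m) = 44.6840 / 46.7560 = 0.9557
MRP = 10.48% − 4.82% = 5.66%
E(R) = R_f + β × MRP = 4.82% + 0.9557 × 5.66% = 10.23%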